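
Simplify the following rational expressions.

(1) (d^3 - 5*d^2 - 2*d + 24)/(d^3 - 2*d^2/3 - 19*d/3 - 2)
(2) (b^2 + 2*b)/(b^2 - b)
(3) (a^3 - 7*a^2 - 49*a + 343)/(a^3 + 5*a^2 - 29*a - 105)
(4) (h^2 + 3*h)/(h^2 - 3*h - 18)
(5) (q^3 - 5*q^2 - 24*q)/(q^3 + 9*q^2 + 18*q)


(1) = (3*d - 12)/(3*d + 1)
(2) = (b + 2)/(b - 1)
(3) = (a^2 - 14*a + 49)/(a^2 - 2*a - 15)
(4) = h/(h - 6)
(5) = (q - 8)/(q + 6)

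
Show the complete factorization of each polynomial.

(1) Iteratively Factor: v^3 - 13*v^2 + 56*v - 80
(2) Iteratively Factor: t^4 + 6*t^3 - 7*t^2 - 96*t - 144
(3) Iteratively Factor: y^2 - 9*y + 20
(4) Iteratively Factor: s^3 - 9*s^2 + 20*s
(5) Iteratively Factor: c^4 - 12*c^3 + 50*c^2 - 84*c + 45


(1) = (v - 5)*(v^2 - 8*v + 16) = (v - 5)*(v - 4)*(v - 4)
(2) = (t + 3)*(t^3 + 3*t^2 - 16*t - 48) = (t + 3)*(t + 4)*(t^2 - t - 12) = (t + 3)^2*(t + 4)*(t - 4)
(3) = (y - 5)*(y - 4)
(4) = (s - 4)*(s^2 - 5*s) = (s - 5)*(s - 4)*(s)
(5) = (c - 5)*(c^3 - 7*c^2 + 15*c - 9) = (c - 5)*(c - 3)*(c^2 - 4*c + 3) = (c - 5)*(c - 3)^2*(c - 1)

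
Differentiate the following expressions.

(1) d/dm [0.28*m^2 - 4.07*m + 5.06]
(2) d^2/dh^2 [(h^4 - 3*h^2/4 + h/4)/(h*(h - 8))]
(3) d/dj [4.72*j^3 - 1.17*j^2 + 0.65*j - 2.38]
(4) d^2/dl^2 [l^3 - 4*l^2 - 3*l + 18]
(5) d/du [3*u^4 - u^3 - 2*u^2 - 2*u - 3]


(1) = 0.56*m - 4.07
(2) = (4*h^3 - 96*h^2 + 768*h - 23)/(2*(h^3 - 24*h^2 + 192*h - 512))
(3) = 14.16*j^2 - 2.34*j + 0.65
(4) = 6*l - 8
(5) = 12*u^3 - 3*u^2 - 4*u - 2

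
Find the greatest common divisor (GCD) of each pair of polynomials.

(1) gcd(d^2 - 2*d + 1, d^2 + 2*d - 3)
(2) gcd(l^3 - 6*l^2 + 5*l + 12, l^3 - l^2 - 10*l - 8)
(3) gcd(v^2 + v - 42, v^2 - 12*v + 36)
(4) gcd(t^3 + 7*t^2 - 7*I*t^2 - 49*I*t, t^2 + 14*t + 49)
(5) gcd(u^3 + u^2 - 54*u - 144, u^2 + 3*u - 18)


(1) = d - 1
(2) = l^2 - 3*l - 4
(3) = v - 6
(4) = t + 7
(5) = u + 6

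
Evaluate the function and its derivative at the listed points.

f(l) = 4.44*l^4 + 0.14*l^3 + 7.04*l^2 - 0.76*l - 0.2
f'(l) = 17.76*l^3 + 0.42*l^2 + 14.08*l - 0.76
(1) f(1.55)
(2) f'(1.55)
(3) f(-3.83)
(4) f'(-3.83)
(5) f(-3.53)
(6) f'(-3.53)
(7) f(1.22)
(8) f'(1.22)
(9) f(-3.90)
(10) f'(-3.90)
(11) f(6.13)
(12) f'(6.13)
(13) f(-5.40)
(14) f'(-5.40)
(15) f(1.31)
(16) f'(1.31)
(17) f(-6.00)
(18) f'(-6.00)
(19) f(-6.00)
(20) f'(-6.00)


(1) = 41.68
(2) = 88.21
(3) = 1053.50
(4) = -1046.32
(5) = 773.47
(6) = -826.44
(7) = 19.44
(8) = 49.29
(9) = 1128.71
(10) = -1102.79
(11) = 6561.32
(12) = 4192.28
(13) = 3962.50
(14) = -2861.11
(15) = 24.28
(16) = 58.33
(17) = 5981.80
(18) = -3906.28
(19) = 5981.80
(20) = -3906.28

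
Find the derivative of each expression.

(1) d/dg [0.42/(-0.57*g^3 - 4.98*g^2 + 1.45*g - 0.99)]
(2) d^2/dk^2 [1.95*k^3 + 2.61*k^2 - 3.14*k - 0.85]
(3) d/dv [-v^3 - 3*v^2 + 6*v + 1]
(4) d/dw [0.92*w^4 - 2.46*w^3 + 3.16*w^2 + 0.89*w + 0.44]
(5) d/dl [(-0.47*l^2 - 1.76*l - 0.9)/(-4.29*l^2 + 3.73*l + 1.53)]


(1) = (0.7182*g^2 + 4.1832*g - 0.609)/(0.57*g^3 + 4.98*g^2 - 1.45*g + 0.99)^2
(2) = 11.7*k + 5.22
(3) = -3*v^2 - 6*v + 6
(4) = 3.68*w^3 - 7.38*w^2 + 6.32*w + 0.89
(5) = (-9.3035*l^2 - 9.1602*l + 0.6642)/(18.4041*l^4 - 32.0034*l^3 + 0.7855*l^2 + 11.4138*l + 2.3409)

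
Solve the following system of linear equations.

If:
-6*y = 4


Then:
y = -2/3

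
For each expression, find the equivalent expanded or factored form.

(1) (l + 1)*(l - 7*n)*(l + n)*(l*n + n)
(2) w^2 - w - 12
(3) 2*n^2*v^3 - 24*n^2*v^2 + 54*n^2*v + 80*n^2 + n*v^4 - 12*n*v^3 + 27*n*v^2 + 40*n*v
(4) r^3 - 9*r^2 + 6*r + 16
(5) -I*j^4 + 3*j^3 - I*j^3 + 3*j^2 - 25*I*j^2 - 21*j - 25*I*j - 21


(1) = l^4*n - 6*l^3*n^2 + 2*l^3*n - 7*l^2*n^3 - 12*l^2*n^2 + l^2*n - 14*l*n^3 - 6*l*n^2 - 7*n^3
(2) = (w - 4)*(w + 3)
(3) = (2*n + v)*(v - 8)*(v - 5)*(n*v + n)
(4) = (r - 8)*(r - 2)*(r + 1)
(5) = (j - 3*I)*(j - I)*(j + 7*I)*(-I*j - I)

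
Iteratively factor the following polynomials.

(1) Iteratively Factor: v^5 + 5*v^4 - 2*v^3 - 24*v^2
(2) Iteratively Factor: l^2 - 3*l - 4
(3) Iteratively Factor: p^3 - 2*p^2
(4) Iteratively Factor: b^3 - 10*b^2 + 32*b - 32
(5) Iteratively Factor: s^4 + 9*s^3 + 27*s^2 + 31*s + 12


(1) = (v)*(v^4 + 5*v^3 - 2*v^2 - 24*v) = v*(v + 4)*(v^3 + v^2 - 6*v) = v*(v - 2)*(v + 4)*(v^2 + 3*v) = v*(v - 2)*(v + 3)*(v + 4)*(v)
(2) = (l - 4)*(l + 1)
(3) = (p)*(p^2 - 2*p) = p*(p - 2)*(p)
(4) = (b - 4)*(b^2 - 6*b + 8) = (b - 4)^2*(b - 2)
(5) = (s + 4)*(s^3 + 5*s^2 + 7*s + 3) = (s + 1)*(s + 4)*(s^2 + 4*s + 3) = (s + 1)*(s + 3)*(s + 4)*(s + 1)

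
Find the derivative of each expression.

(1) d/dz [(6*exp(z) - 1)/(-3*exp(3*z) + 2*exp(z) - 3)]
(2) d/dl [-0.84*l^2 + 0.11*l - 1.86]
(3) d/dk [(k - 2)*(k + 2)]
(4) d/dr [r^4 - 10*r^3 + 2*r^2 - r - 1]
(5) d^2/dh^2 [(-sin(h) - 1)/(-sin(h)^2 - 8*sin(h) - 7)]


(1) = ((6*exp(z) - 1)*(9*exp(2*z) - 2) - 18*exp(3*z) + 12*exp(z) - 18)*exp(z)/(3*exp(3*z) - 2*exp(z) + 3)^2
(2) = 0.11 - 1.68*l
(3) = 2*k
(4) = 4*r^3 - 30*r^2 + 4*r - 1
(5) = (7*sin(h) + cos(h)^2 + 1)/(sin(h) + 7)^3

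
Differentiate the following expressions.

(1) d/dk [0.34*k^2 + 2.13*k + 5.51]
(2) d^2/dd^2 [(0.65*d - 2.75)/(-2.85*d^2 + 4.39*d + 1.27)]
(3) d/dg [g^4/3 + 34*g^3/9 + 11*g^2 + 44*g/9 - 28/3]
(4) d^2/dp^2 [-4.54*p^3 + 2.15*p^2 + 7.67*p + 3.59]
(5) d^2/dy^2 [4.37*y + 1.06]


(1) = 0.68*k + 2.13
(2) = ((0.65*d - 2.75)*(5.7*d - 4.39)*(11.4*d - 8.78) + (11.115*d - 21.382)*(-2.85*d^2 + 4.39*d + 1.27))/(-2.85*d^2 + 4.39*d + 1.27)^3
(3) = 4*g^3/3 + 34*g^2/3 + 22*g + 44/9
(4) = 4.3 - 27.24*p
(5) = 0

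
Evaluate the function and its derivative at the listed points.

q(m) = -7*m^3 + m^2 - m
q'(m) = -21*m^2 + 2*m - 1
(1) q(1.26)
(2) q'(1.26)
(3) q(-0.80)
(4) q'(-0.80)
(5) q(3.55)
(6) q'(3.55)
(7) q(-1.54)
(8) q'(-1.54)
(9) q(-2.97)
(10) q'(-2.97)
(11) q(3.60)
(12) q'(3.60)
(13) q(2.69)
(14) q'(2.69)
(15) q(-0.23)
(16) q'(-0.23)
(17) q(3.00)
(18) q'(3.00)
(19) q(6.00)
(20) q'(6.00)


(1) = -13.68
(2) = -31.82
(3) = 5.02
(4) = -16.04
(5) = -304.12
(6) = -258.55
(7) = 29.48
(8) = -53.88
(9) = 195.18
(10) = -192.18
(11) = -317.23
(12) = -265.96
(13) = -131.71
(14) = -147.58
(15) = 0.37
(16) = -2.57
(17) = -183.00
(18) = -184.00
(19) = -1482.00
(20) = -745.00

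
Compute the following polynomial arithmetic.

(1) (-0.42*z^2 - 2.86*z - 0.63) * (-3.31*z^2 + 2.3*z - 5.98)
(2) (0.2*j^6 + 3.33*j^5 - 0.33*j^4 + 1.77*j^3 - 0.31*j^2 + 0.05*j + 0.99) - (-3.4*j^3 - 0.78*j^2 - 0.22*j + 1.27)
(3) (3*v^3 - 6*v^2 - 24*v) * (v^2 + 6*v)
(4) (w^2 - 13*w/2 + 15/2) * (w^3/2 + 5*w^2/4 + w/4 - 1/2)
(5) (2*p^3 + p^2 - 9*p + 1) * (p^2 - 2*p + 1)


(1) = 1.3902*z^4 + 8.5006*z^3 - 1.9811*z^2 + 15.6538*z + 3.7674
(2) = 0.2*j^6 + 3.33*j^5 - 0.33*j^4 + 5.17*j^3 + 0.47*j^2 + 0.27*j - 0.28
(3) = 3*v^5 + 12*v^4 - 60*v^3 - 144*v^2
(4) = w^5/2 - 2*w^4 - 33*w^3/8 + 29*w^2/4 + 41*w/8 - 15/4
(5) = 2*p^5 - 3*p^4 - 9*p^3 + 20*p^2 - 11*p + 1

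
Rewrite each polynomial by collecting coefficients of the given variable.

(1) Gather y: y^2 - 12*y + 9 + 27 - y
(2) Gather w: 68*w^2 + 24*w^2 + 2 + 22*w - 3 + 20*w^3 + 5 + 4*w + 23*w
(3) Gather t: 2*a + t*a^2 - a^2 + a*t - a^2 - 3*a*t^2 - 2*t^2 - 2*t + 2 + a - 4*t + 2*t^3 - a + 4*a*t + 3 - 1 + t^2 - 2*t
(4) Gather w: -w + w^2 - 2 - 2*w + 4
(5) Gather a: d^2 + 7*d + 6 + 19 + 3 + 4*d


(1) = y^2 - 13*y + 36
(2) = 20*w^3 + 92*w^2 + 49*w + 4
(3) = -2*a^2 + 2*a + 2*t^3 + t^2*(-3*a - 1) + t*(a^2 + 5*a - 8) + 4
(4) = w^2 - 3*w + 2
(5) = d^2 + 11*d + 28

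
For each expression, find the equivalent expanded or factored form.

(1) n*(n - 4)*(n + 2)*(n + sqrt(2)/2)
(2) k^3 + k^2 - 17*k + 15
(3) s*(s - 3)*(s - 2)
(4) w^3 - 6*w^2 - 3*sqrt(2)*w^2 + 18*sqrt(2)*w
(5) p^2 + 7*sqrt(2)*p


(1) = n^4 - 2*n^3 + sqrt(2)*n^3/2 - 8*n^2 - sqrt(2)*n^2 - 4*sqrt(2)*n
(2) = (k - 3)*(k - 1)*(k + 5)
(3) = s^3 - 5*s^2 + 6*s
(4) = w*(w - 6)*(w - 3*sqrt(2))
(5) = p*(p + 7*sqrt(2))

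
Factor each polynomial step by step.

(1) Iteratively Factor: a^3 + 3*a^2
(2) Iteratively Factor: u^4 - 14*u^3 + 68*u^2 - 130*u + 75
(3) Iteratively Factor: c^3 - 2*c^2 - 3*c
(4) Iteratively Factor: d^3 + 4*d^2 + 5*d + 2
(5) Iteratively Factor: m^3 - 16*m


(1) = (a)*(a^2 + 3*a) = a*(a + 3)*(a)
(2) = (u - 3)*(u^3 - 11*u^2 + 35*u - 25) = (u - 3)*(u - 1)*(u^2 - 10*u + 25) = (u - 5)*(u - 3)*(u - 1)*(u - 5)
(3) = (c + 1)*(c^2 - 3*c) = c*(c + 1)*(c - 3)
(4) = (d + 1)*(d^2 + 3*d + 2) = (d + 1)^2*(d + 2)
(5) = (m)*(m^2 - 16) = m*(m - 4)*(m + 4)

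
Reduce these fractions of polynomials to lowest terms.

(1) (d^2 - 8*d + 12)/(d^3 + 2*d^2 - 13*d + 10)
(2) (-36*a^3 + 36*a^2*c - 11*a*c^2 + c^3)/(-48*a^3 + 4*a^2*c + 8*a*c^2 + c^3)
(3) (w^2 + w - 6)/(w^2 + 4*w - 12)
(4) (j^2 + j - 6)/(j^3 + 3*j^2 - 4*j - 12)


(1) = (d - 6)/(d^2 + 4*d - 5)
(2) = (18*a^2 - 9*a*c + c^2)/(24*a^2 + 10*a*c + c^2)
(3) = (w + 3)/(w + 6)
(4) = 1/(j + 2)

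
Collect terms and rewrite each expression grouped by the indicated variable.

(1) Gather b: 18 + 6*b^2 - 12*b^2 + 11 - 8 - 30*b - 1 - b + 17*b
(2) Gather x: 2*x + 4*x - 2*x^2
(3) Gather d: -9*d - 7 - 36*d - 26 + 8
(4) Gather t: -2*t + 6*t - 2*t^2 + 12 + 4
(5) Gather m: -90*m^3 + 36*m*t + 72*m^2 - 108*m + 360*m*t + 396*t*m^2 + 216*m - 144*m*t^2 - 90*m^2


(1) = -6*b^2 - 14*b + 20
(2) = -2*x^2 + 6*x
(3) = -45*d - 25
(4) = -2*t^2 + 4*t + 16
(5) = -90*m^3 + m^2*(396*t - 18) + m*(-144*t^2 + 396*t + 108)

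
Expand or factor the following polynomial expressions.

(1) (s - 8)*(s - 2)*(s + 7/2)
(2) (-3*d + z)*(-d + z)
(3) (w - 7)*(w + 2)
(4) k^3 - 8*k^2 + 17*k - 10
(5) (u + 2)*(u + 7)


(1) = s^3 - 13*s^2/2 - 19*s + 56
(2) = 3*d^2 - 4*d*z + z^2
(3) = w^2 - 5*w - 14
(4) = (k - 5)*(k - 2)*(k - 1)
(5) = u^2 + 9*u + 14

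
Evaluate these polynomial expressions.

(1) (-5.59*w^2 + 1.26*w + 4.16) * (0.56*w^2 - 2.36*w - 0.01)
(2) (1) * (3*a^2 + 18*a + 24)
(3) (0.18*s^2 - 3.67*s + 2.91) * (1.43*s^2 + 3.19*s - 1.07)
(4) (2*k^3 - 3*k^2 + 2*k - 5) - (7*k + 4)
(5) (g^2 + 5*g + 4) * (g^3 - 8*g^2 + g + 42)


(1) = -3.1304*w^4 + 13.898*w^3 - 0.5881*w^2 - 9.8302*w - 0.0416
(2) = 3*a^2 + 18*a + 24
(3) = 0.2574*s^4 - 4.6739*s^3 - 7.7386*s^2 + 13.2098*s - 3.1137
(4) = 2*k^3 - 3*k^2 - 5*k - 9
(5) = g^5 - 3*g^4 - 35*g^3 + 15*g^2 + 214*g + 168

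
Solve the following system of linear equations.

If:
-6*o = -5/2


Then:
o = 5/12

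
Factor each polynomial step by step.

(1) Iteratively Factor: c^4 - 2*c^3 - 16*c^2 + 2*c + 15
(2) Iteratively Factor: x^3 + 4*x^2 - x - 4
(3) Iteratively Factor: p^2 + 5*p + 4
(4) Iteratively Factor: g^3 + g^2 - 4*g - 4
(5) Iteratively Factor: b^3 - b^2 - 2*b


(1) = (c - 1)*(c^3 - c^2 - 17*c - 15) = (c - 5)*(c - 1)*(c^2 + 4*c + 3) = (c - 5)*(c - 1)*(c + 1)*(c + 3)
(2) = (x - 1)*(x^2 + 5*x + 4) = (x - 1)*(x + 4)*(x + 1)
(3) = (p + 1)*(p + 4)
(4) = (g + 2)*(g^2 - g - 2) = (g - 2)*(g + 2)*(g + 1)
(5) = (b)*(b^2 - b - 2) = b*(b - 2)*(b + 1)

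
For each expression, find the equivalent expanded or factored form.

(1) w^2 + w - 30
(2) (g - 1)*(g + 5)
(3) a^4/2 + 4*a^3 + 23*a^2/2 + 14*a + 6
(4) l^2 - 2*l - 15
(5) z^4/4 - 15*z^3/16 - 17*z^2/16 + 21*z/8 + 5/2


(1) = (w - 5)*(w + 6)
(2) = g^2 + 4*g - 5
(3) = (a/2 + 1)*(a + 1)*(a + 2)*(a + 3)
(4) = (l - 5)*(l + 3)
(5) = (z/4 + 1/4)*(z - 4)*(z - 2)*(z + 5/4)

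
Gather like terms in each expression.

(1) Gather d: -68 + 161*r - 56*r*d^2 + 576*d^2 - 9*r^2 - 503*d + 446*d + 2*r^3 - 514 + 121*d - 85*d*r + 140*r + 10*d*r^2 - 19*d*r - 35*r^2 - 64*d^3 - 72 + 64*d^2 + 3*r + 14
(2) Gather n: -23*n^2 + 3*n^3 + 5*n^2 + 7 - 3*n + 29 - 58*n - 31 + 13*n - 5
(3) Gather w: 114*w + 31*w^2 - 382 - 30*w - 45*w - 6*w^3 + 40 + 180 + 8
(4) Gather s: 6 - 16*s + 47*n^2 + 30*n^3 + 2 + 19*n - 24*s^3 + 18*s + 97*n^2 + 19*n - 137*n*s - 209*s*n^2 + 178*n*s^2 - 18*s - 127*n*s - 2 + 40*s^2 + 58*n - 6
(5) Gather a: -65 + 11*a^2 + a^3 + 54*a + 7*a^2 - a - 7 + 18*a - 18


(1) = -64*d^3 + d^2*(640 - 56*r) + d*(10*r^2 - 104*r + 64) + 2*r^3 - 44*r^2 + 304*r - 640
(2) = 3*n^3 - 18*n^2 - 48*n
(3) = -6*w^3 + 31*w^2 + 39*w - 154
(4) = 30*n^3 + 144*n^2 + 96*n - 24*s^3 + s^2*(178*n + 40) + s*(-209*n^2 - 264*n - 16)
(5) = a^3 + 18*a^2 + 71*a - 90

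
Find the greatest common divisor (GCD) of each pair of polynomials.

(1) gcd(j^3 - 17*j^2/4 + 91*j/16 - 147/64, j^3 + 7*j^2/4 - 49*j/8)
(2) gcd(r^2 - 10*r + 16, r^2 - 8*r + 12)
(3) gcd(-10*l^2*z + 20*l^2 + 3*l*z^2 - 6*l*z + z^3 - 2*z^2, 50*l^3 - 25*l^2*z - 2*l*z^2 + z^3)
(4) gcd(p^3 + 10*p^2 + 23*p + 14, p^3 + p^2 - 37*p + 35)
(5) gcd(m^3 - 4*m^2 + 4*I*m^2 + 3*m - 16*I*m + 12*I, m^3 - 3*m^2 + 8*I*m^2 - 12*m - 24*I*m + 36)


(1) = j - 7/4
(2) = r - 2
(3) = gcd((-2*l + z)*(5*l + z)*(z - 2), (-5*l + z)*(-2*l + z)*(5*l + z)) = -10*l^2 + 3*l*z + z^2
(4) = p + 7
(5) = gcd((m - 3)*(m - 1)*(m + 4*I), (m - 3)*(m + 2*I)*(m + 6*I)) = m - 3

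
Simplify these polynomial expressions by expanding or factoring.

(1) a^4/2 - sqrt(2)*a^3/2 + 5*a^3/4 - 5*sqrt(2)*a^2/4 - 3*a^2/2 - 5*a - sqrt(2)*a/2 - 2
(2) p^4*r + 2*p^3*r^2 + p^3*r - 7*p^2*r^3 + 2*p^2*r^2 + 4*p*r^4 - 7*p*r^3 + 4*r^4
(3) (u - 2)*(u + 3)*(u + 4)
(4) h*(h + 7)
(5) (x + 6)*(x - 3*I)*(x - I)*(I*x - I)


(1) = (a/2 + sqrt(2)/2)*(a + 1/2)*(a + 2)*(a - 2*sqrt(2))
(2) = (p - r)^2*(p + 4*r)*(p*r + r)
(3) = u^3 + 5*u^2 - 2*u - 24
(4) = h^2 + 7*h
(5) = I*x^4 + 4*x^3 + 5*I*x^3 + 20*x^2 - 9*I*x^2 - 24*x - 15*I*x + 18*I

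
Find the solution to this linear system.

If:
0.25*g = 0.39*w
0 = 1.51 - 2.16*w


Then:
g = 1.09
w = 0.70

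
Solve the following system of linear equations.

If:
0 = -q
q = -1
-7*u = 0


Then:
No Solution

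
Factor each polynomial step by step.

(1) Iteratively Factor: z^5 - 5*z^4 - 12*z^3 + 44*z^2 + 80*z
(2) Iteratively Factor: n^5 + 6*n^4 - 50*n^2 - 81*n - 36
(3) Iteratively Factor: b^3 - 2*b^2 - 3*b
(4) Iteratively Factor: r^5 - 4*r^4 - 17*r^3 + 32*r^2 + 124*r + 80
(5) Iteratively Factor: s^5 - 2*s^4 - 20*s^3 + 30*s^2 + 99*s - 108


(1) = (z + 2)*(z^4 - 7*z^3 + 2*z^2 + 40*z) = (z - 4)*(z + 2)*(z^3 - 3*z^2 - 10*z) = (z - 4)*(z + 2)^2*(z^2 - 5*z) = z*(z - 4)*(z + 2)^2*(z - 5)
(2) = (n + 1)*(n^4 + 5*n^3 - 5*n^2 - 45*n - 36) = (n - 3)*(n + 1)*(n^3 + 8*n^2 + 19*n + 12) = (n - 3)*(n + 1)^2*(n^2 + 7*n + 12) = (n - 3)*(n + 1)^2*(n + 4)*(n + 3)
(3) = (b - 3)*(b^2 + b) = (b - 3)*(b + 1)*(b)
(4) = (r - 4)*(r^4 - 17*r^2 - 36*r - 20) = (r - 4)*(r + 1)*(r^3 - r^2 - 16*r - 20) = (r - 4)*(r + 1)*(r + 2)*(r^2 - 3*r - 10) = (r - 4)*(r + 1)*(r + 2)^2*(r - 5)
(5) = (s + 3)*(s^4 - 5*s^3 - 5*s^2 + 45*s - 36) = (s - 3)*(s + 3)*(s^3 - 2*s^2 - 11*s + 12) = (s - 3)*(s - 1)*(s + 3)*(s^2 - s - 12) = (s - 3)*(s - 1)*(s + 3)^2*(s - 4)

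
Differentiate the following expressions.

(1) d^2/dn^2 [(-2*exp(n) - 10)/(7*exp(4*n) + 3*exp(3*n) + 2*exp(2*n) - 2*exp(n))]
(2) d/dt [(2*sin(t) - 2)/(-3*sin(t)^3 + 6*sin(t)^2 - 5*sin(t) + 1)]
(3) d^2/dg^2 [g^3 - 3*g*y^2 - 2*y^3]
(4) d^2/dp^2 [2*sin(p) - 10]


(1) = 2*(-441*exp(7*n) - 4151*exp(6*n) - 2479*exp(5*n) - 1389*exp(4*n) - 428*exp(3*n) - 24*exp(2*n) + 60*exp(n) - 20)*exp(-n)/(343*exp(9*n) + 441*exp(8*n) + 483*exp(7*n) - 15*exp(6*n) - 114*exp(5*n) - 186*exp(4*n) + 20*exp(3*n) + 12*exp(2*n) + 24*exp(n) - 8)
(2) = 2*(6*sin(t)^3 - 15*sin(t)^2 + 12*sin(t) - 4)*cos(t)/(3*sin(t)^3 - 6*sin(t)^2 + 5*sin(t) - 1)^2
(3) = 6*g
(4) = -2*sin(p)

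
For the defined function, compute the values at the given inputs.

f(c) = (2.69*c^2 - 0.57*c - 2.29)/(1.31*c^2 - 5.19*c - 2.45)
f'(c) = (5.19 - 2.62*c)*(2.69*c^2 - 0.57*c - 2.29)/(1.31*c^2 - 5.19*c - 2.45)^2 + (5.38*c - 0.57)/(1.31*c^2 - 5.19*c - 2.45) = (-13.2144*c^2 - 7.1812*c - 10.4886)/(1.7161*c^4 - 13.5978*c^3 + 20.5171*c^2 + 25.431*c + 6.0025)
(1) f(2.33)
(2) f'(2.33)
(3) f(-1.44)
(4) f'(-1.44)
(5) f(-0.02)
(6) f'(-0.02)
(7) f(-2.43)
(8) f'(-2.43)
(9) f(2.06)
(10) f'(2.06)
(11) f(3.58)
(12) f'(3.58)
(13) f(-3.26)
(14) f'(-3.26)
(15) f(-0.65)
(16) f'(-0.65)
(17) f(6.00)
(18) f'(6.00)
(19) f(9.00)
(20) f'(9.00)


(1) = -1.48
(2) = -1.79
(3) = 0.53
(4) = -0.46
(5) = 0.97
(6) = -1.88
(7) = 0.84
(8) = -0.22
(9) = -1.05
(10) = -1.42
(11) = -7.11
(12) = -11.43
(13) = 0.99
(14) = -0.16
(15) = -0.53
(16) = -5.23
(17) = 6.72
(18) = -2.87
(19) = 3.70
(20) = -0.35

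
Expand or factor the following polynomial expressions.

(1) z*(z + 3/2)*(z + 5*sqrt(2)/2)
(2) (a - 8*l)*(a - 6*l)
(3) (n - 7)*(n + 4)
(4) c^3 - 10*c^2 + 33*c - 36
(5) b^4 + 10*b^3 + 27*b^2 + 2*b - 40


(1) = z^3 + 3*z^2/2 + 5*sqrt(2)*z^2/2 + 15*sqrt(2)*z/4
(2) = a^2 - 14*a*l + 48*l^2
(3) = n^2 - 3*n - 28
(4) = (c - 4)*(c - 3)^2
(5) = (b - 1)*(b + 2)*(b + 4)*(b + 5)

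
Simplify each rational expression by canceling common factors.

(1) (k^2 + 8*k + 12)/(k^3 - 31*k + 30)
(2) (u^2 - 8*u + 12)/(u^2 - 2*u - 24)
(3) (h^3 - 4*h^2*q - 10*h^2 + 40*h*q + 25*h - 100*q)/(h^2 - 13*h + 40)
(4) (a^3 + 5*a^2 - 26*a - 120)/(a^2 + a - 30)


(1) = (k + 2)/(k^2 - 6*k + 5)
(2) = (u - 2)/(u + 4)
(3) = (h^2 - 4*h*q - 5*h + 20*q)/(h - 8)
(4) = a + 4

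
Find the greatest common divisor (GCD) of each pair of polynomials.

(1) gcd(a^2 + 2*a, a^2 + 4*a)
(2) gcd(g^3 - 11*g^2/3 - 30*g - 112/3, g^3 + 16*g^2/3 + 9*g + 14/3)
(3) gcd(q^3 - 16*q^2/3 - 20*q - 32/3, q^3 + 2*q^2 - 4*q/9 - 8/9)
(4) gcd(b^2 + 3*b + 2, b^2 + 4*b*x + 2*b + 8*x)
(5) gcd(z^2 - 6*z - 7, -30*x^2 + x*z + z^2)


(1) = gcd(a*(a + 2), a*(a + 4)) = a
(2) = gcd((g - 8)*(g + 2)*(g + 7/3), (g + 1)*(g + 2)*(g + 7/3)) = g^2 + 13*g/3 + 14/3
(3) = q^2 + 8*q/3 + 4/3
(4) = b + 2
(5) = gcd((z - 7)*(z + 1), (-5*x + z)*(6*x + z)) = 1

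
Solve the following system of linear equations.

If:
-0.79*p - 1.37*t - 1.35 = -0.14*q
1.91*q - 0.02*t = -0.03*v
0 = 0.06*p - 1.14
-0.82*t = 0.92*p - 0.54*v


Then:
p = 19.00
q = -0.35
t = -11.98
v = 14.18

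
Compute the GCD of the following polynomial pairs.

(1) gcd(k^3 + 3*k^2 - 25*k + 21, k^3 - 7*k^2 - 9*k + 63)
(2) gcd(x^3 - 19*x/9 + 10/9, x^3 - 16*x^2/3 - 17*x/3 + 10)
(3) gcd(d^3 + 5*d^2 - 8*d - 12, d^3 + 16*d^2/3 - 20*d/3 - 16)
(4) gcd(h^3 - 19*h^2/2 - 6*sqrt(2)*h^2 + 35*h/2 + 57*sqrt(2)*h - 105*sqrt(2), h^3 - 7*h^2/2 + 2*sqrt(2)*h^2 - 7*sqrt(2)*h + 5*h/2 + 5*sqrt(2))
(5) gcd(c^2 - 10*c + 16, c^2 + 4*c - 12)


(1) = k - 3
(2) = x^2 + 2*x/3 - 5/3
(3) = d^2 + 4*d - 12
(4) = h - 5/2
(5) = gcd((c - 8)*(c - 2), (c - 2)*(c + 6)) = c - 2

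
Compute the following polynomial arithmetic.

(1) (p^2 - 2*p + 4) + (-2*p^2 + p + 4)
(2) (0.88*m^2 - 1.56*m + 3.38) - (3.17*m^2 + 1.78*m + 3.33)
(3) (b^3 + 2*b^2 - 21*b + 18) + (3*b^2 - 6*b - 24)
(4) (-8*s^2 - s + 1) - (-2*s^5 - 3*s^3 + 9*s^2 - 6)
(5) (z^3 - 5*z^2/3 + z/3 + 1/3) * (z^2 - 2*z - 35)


(1) = -p^2 - p + 8
(2) = -2.29*m^2 - 3.34*m + 0.05
(3) = b^3 + 5*b^2 - 27*b - 6
(4) = 2*s^5 + 3*s^3 - 17*s^2 - s + 7
(5) = z^5 - 11*z^4/3 - 94*z^3/3 + 58*z^2 - 37*z/3 - 35/3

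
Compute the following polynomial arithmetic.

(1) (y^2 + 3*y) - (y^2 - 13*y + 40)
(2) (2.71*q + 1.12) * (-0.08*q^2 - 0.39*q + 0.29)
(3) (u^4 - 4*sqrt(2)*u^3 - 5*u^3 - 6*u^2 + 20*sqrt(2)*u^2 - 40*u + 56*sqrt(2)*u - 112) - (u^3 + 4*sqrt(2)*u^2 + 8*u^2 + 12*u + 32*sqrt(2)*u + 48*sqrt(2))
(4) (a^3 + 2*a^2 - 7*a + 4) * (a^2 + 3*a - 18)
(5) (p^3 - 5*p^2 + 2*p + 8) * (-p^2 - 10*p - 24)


(1) = 16*y - 40
(2) = -0.2168*q^3 - 1.1465*q^2 + 0.3491*q + 0.3248
(3) = u^4 - 6*u^3 - 4*sqrt(2)*u^3 - 14*u^2 + 16*sqrt(2)*u^2 - 52*u + 24*sqrt(2)*u - 112 - 48*sqrt(2)
(4) = a^5 + 5*a^4 - 19*a^3 - 53*a^2 + 138*a - 72
(5) = -p^5 - 5*p^4 + 24*p^3 + 92*p^2 - 128*p - 192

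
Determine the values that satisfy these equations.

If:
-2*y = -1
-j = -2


Then:
j = 2
y = 1/2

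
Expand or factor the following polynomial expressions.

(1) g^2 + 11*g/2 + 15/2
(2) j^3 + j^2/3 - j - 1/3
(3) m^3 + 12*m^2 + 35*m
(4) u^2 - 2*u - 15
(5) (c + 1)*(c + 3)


(1) = (g + 5/2)*(g + 3)
(2) = (j - 1)*(j + 1/3)*(j + 1)
(3) = m*(m + 5)*(m + 7)
(4) = (u - 5)*(u + 3)
(5) = c^2 + 4*c + 3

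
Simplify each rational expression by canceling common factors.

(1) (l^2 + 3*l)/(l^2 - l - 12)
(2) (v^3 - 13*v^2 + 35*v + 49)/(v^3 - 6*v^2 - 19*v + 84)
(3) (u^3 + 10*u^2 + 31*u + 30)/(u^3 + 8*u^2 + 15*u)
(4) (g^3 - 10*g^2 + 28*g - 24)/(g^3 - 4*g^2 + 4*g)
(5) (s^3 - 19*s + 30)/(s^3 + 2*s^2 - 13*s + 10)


(1) = l/(l - 4)
(2) = (v^2 - 6*v - 7)/(v^2 + v - 12)
(3) = (u + 2)/u
(4) = (g - 6)/g
(5) = (s - 3)/(s - 1)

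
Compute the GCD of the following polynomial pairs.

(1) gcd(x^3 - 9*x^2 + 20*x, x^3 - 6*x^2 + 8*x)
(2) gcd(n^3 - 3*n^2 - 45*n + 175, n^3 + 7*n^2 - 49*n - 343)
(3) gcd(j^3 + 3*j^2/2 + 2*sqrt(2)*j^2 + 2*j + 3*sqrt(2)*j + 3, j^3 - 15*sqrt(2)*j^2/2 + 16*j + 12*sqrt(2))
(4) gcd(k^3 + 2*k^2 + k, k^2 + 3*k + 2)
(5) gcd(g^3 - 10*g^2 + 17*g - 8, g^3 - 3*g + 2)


(1) = x^2 - 4*x
(2) = n + 7
(3) = gcd((j + 3/2)*(j + sqrt(2))^2, (j - 6*sqrt(2))*(j - 2*sqrt(2))*(j + sqrt(2)/2)) = 1
(4) = gcd(k*(k + 1)^2, (k + 1)*(k + 2)) = k + 1
(5) = gcd((g - 8)*(g - 1)^2, (g - 1)^2*(g + 2)) = g^2 - 2*g + 1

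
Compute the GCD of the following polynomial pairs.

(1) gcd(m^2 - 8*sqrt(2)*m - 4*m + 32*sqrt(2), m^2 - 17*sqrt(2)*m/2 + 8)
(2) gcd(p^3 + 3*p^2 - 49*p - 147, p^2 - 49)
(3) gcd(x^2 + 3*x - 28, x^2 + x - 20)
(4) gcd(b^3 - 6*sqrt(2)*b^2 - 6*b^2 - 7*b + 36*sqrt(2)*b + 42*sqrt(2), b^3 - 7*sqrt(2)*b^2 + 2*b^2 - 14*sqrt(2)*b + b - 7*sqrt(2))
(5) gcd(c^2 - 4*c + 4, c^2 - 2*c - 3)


(1) = m - 8*sqrt(2)
(2) = p^2 - 49
(3) = x - 4
(4) = b + 1
(5) = 1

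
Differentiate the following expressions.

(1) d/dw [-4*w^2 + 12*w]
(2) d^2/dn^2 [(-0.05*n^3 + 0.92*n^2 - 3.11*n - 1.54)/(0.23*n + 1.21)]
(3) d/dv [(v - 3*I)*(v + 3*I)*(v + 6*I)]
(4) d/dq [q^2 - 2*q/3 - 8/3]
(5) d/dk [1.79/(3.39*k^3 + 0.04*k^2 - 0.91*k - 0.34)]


(1) = 12 - 8*w
(2) = (-0.00529*n^3 - 0.08349*n^2 - 0.43923*n + 4.262038)/(0.012167*n^3 + 0.192027*n^2 + 1.010229*n + 1.771561)
(3) = 3*v^2 + 12*I*v + 9
(4) = 2*q - 2/3
(5) = (-18.2043*k^2 - 0.1432*k + 1.6289)/(3.39*k^3 + 0.04*k^2 - 0.91*k - 0.34)^2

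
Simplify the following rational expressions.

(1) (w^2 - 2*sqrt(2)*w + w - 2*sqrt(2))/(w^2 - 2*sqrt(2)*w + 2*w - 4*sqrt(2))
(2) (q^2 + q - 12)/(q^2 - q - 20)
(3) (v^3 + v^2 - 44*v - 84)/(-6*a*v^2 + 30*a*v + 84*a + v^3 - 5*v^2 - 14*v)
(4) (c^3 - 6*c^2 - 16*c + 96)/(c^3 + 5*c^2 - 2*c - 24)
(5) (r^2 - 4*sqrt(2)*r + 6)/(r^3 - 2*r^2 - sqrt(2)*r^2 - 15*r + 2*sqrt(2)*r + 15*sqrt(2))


(1) = (w + 1)/(w + 2)
(2) = (q - 3)/(q - 5)
(3) = (v + 6)/(-6*a + v)
(4) = (c^2 - 10*c + 24)/(c^2 + c - 6)
(5) = (r - 3*sqrt(2))/(r^2 - 2*r - 15)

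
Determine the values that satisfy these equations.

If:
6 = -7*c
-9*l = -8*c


Then:
c = -6/7
l = -16/21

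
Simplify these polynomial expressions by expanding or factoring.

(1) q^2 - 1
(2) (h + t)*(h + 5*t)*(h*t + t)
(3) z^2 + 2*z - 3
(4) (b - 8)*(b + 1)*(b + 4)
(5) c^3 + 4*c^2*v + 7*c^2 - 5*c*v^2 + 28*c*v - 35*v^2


(1) = (q - 1)*(q + 1)
(2) = h^3*t + 6*h^2*t^2 + h^2*t + 5*h*t^3 + 6*h*t^2 + 5*t^3
(3) = (z - 1)*(z + 3)
(4) = b^3 - 3*b^2 - 36*b - 32
(5) = (c + 7)*(c - v)*(c + 5*v)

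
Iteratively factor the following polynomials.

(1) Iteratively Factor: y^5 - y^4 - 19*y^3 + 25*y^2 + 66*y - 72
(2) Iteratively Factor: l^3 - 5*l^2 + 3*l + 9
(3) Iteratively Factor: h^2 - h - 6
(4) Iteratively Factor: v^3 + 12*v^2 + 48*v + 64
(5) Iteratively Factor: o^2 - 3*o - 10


(1) = (y + 4)*(y^4 - 5*y^3 + y^2 + 21*y - 18) = (y - 1)*(y + 4)*(y^3 - 4*y^2 - 3*y + 18) = (y - 3)*(y - 1)*(y + 4)*(y^2 - y - 6) = (y - 3)*(y - 1)*(y + 2)*(y + 4)*(y - 3)
(2) = (l - 3)*(l^2 - 2*l - 3) = (l - 3)^2*(l + 1)
(3) = (h + 2)*(h - 3)
(4) = (v + 4)*(v^2 + 8*v + 16) = (v + 4)^2*(v + 4)
(5) = (o + 2)*(o - 5)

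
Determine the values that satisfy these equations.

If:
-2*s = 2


Then:
s = -1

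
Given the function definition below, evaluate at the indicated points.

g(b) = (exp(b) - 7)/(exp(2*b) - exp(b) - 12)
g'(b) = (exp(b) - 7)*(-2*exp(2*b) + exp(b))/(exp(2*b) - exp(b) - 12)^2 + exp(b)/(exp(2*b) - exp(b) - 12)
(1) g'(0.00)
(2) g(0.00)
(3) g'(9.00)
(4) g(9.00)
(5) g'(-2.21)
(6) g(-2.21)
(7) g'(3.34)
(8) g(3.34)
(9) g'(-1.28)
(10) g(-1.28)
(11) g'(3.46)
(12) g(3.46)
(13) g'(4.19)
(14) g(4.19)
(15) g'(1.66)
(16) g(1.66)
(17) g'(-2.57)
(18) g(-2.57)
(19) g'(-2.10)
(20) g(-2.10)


(1) = -0.04
(2) = 0.50
(3) = -0.00
(4) = 0.00
(5) = -0.01
(6) = 0.57
(7) = -0.02
(8) = 0.03
(9) = -0.03
(10) = 0.55
(11) = -0.02
(12) = 0.03
(13) = -0.01
(14) = 0.01
(15) = 1.31
(16) = -0.17
(17) = -0.01
(18) = 0.57
(19) = -0.01
(20) = 0.57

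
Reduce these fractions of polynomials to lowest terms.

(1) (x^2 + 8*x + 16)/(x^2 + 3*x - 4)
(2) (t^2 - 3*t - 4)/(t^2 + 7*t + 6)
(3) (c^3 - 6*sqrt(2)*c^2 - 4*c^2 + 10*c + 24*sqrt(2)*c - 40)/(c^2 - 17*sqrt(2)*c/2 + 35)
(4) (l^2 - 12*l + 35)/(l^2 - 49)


(1) = (x + 4)/(x - 1)
(2) = (t - 4)/(t + 6)
(3) = (2*c^2 + c*(-8 - 2*sqrt(2)) + 8*sqrt(2))/(2*c - 7*sqrt(2))
(4) = (l - 5)/(l + 7)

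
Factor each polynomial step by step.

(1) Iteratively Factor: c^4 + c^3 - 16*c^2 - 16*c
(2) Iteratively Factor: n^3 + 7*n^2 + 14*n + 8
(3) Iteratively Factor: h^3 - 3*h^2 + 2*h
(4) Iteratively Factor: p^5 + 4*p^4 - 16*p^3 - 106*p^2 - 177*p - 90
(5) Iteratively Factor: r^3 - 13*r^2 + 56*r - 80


(1) = (c + 1)*(c^3 - 16*c) = (c + 1)*(c + 4)*(c^2 - 4*c) = (c - 4)*(c + 1)*(c + 4)*(c)
(2) = (n + 2)*(n^2 + 5*n + 4) = (n + 1)*(n + 2)*(n + 4)
(3) = (h - 1)*(h^2 - 2*h) = (h - 2)*(h - 1)*(h)
(4) = (p + 2)*(p^4 + 2*p^3 - 20*p^2 - 66*p - 45) = (p + 2)*(p + 3)*(p^3 - p^2 - 17*p - 15) = (p + 1)*(p + 2)*(p + 3)*(p^2 - 2*p - 15) = (p + 1)*(p + 2)*(p + 3)^2*(p - 5)
(5) = (r - 4)*(r^2 - 9*r + 20) = (r - 5)*(r - 4)*(r - 4)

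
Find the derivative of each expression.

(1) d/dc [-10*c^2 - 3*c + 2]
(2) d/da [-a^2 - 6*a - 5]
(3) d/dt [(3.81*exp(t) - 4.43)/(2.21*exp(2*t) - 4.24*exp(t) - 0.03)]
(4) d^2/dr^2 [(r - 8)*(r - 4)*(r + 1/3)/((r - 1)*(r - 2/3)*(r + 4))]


(1) = -20*c - 3
(2) = -2*a - 6
(3) = (-8.4201*exp(2*t) + 19.5806*exp(t) - 18.8975)*exp(t)/(4.8841*exp(4*t) - 18.7408*exp(3*t) + 17.845*exp(2*t) + 0.2544*exp(t) + 0.0009)
(4) = 12*(-63*r^6 + 459*r^5 + 153*r^4 + 2717*r^3 - 1332*r^2 - 4656*r + 3072)/(27*r^9 + 189*r^8 - 45*r^7 - 1709*r^6 + 1278*r^5 + 5388*r^4 - 11304*r^3 + 9120*r^2 - 3456*r + 512)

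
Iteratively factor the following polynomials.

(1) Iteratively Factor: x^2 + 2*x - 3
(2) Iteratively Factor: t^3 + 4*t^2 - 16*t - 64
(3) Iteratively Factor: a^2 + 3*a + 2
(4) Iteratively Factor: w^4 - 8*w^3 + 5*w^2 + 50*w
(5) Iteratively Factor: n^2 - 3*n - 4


(1) = (x - 1)*(x + 3)
(2) = (t + 4)*(t^2 - 16) = (t + 4)^2*(t - 4)
(3) = (a + 1)*(a + 2)
(4) = (w)*(w^3 - 8*w^2 + 5*w + 50) = w*(w - 5)*(w^2 - 3*w - 10) = w*(w - 5)^2*(w + 2)
(5) = (n + 1)*(n - 4)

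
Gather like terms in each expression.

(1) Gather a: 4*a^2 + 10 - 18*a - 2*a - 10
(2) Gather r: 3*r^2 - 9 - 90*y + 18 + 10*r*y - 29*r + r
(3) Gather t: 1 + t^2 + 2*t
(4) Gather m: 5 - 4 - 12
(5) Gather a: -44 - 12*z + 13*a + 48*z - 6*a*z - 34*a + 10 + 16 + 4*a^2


(1) = 4*a^2 - 20*a
(2) = 3*r^2 + r*(10*y - 28) - 90*y + 9
(3) = t^2 + 2*t + 1
(4) = -11
(5) = 4*a^2 + a*(-6*z - 21) + 36*z - 18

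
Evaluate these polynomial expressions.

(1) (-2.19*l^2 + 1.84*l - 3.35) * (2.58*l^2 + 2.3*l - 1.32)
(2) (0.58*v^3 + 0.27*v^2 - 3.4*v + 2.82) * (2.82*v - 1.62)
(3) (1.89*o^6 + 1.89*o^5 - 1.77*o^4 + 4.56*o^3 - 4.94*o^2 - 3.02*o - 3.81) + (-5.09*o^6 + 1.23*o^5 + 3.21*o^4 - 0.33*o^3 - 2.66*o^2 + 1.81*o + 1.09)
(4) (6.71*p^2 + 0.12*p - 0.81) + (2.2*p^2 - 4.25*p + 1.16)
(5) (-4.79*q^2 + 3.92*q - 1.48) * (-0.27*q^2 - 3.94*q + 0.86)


(1) = -5.6502*l^4 - 0.2898*l^3 - 1.5202*l^2 - 10.1338*l + 4.422
(2) = 1.6356*v^4 - 0.1782*v^3 - 10.0254*v^2 + 13.4604*v - 4.5684
(3) = -3.2*o^6 + 3.12*o^5 + 1.44*o^4 + 4.23*o^3 - 7.6*o^2 - 1.21*o - 2.72
(4) = 8.91*p^2 - 4.13*p + 0.35
(5) = 1.2933*q^4 + 17.8142*q^3 - 19.1646*q^2 + 9.2024*q - 1.2728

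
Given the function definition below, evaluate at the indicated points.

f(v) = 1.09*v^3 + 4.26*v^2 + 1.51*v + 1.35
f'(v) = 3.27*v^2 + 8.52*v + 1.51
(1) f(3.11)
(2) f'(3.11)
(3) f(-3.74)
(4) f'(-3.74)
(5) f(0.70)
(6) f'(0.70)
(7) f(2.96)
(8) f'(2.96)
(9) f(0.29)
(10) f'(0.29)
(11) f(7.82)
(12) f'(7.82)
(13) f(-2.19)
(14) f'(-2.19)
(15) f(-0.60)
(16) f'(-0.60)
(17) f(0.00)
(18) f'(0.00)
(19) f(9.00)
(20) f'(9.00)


(1) = 80.04
(2) = 59.63
(3) = -1.73
(4) = 15.38
(5) = 4.87
(6) = 9.08
(7) = 71.41
(8) = 55.38
(9) = 2.17
(10) = 4.26
(11) = 794.92
(12) = 268.10
(13) = 7.03
(14) = -1.47
(15) = 1.74
(16) = -2.42
(17) = 1.35
(18) = 1.51
(19) = 1154.61
(20) = 343.06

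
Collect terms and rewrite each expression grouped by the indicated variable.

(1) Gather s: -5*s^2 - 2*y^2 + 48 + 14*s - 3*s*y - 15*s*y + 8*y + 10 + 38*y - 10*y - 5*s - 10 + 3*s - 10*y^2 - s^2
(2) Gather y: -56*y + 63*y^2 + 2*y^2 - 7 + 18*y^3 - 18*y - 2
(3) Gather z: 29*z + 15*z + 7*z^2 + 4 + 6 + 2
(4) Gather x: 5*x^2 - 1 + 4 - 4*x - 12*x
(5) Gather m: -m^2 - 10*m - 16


(1) = -6*s^2 + s*(12 - 18*y) - 12*y^2 + 36*y + 48
(2) = 18*y^3 + 65*y^2 - 74*y - 9
(3) = 7*z^2 + 44*z + 12
(4) = 5*x^2 - 16*x + 3
(5) = -m^2 - 10*m - 16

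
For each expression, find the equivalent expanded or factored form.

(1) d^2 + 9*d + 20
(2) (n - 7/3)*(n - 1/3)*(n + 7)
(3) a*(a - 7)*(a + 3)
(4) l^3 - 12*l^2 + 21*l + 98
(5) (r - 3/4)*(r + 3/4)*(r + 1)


(1) = (d + 4)*(d + 5)
(2) = n^3 + 13*n^2/3 - 161*n/9 + 49/9
(3) = a^3 - 4*a^2 - 21*a
(4) = (l - 7)^2*(l + 2)
(5) = r^3 + r^2 - 9*r/16 - 9/16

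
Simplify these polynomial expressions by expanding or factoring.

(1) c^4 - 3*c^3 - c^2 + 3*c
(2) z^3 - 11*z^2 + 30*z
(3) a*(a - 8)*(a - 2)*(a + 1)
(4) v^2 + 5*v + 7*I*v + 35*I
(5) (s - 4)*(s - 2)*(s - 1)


(1) = c*(c - 3)*(c - 1)*(c + 1)
(2) = z*(z - 6)*(z - 5)
(3) = a^4 - 9*a^3 + 6*a^2 + 16*a
(4) = (v + 5)*(v + 7*I)
(5) = s^3 - 7*s^2 + 14*s - 8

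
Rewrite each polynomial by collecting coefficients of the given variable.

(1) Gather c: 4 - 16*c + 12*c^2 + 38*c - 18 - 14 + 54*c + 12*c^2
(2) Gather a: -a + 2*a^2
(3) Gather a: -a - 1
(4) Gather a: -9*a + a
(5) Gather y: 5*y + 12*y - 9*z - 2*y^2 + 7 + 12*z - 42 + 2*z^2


(1) = 24*c^2 + 76*c - 28
(2) = 2*a^2 - a
(3) = -a - 1
(4) = -8*a
(5) = -2*y^2 + 17*y + 2*z^2 + 3*z - 35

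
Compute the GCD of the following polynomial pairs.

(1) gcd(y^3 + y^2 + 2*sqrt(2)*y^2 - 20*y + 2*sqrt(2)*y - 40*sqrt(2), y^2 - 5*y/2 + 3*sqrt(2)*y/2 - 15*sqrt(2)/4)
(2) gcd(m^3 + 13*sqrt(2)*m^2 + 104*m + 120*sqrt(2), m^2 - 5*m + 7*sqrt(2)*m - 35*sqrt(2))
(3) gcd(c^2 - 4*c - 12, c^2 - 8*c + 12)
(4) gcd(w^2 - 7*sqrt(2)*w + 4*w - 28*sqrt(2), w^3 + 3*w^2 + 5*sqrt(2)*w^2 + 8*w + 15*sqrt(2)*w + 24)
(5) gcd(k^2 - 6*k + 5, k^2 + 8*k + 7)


(1) = 1
(2) = 1
(3) = gcd((c - 6)*(c + 2), (c - 6)*(c - 2)) = c - 6
(4) = 1
(5) = 1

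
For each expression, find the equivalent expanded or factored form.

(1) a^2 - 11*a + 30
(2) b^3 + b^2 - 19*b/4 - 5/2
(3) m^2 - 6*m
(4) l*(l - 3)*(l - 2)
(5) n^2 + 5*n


(1) = (a - 6)*(a - 5)
(2) = (b - 2)*(b + 1/2)*(b + 5/2)
(3) = m*(m - 6)
(4) = l^3 - 5*l^2 + 6*l
(5) = n*(n + 5)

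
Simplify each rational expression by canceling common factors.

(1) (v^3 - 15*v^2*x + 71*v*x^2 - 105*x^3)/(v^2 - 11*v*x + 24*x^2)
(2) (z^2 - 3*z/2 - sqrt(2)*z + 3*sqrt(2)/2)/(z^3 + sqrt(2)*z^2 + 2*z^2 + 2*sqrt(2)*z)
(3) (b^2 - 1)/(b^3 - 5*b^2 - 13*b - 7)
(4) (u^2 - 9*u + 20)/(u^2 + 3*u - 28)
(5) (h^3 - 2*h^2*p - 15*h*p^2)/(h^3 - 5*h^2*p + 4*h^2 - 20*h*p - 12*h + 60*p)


(1) = (-v^2 + 12*v*x - 35*x^2)/(-v + 8*x)
(2) = (2*z^2 + z*(-3 - 2*sqrt(2)) + 3*sqrt(2))/(2*z^3 + z^2*(2*sqrt(2) + 4) + 4*sqrt(2)*z)
(3) = (b - 1)/(b^2 - 6*b - 7)
(4) = (u - 5)/(u + 7)
(5) = (h^2 + 3*h*p)/(h^2 + 4*h - 12)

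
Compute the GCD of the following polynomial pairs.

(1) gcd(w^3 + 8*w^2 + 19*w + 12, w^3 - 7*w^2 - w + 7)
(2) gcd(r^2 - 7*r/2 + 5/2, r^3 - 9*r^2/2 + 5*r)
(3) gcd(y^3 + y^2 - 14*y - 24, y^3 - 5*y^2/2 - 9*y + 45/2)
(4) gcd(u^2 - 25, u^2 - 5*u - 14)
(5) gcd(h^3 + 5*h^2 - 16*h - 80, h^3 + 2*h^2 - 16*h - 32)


(1) = gcd((w + 1)*(w + 3)*(w + 4), (w - 7)*(w - 1)*(w + 1)) = w + 1
(2) = r - 5/2
(3) = gcd((y - 4)*(y + 2)*(y + 3), (y - 3)*(y - 5/2)*(y + 3)) = y + 3
(4) = 1
(5) = h^2 - 16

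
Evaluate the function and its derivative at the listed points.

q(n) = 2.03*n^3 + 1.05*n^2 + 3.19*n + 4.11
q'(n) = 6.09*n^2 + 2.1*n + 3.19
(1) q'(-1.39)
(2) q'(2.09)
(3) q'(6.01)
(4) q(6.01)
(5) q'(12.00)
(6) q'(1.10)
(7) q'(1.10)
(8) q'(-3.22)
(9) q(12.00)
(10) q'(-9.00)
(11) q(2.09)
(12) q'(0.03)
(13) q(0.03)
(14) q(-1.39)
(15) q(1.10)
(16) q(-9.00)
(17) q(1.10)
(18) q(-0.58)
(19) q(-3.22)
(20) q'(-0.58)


(1) = 12.04
(2) = 34.18
(3) = 235.78
(4) = 501.88
(5) = 905.35
(6) = 12.87
(7) = 12.87
(8) = 59.57
(9) = 3701.43
(10) = 477.58
(11) = 33.90
(12) = 3.26
(13) = 4.21
(14) = -3.75
(15) = 11.59
(16) = -1419.42
(17) = 11.59
(18) = 2.22
(19) = -63.05
(20) = 4.02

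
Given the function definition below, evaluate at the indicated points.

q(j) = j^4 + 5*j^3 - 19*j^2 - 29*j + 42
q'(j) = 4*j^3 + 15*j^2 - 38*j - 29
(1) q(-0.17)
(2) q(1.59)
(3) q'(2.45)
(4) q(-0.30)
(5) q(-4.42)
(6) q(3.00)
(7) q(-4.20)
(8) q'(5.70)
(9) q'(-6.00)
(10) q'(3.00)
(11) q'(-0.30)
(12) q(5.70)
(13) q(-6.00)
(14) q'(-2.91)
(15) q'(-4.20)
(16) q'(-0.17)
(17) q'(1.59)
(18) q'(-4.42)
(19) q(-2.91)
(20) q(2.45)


(1) = 46.36
(2) = -25.65
(3) = 26.76
(4) = 48.86
(5) = -251.10
(6) = 0.00
(7) = -230.63
(8) = 982.52
(9) = -125.00
(10) = 100.00
(11) = -16.36
(12) = 1240.96
(13) = -252.00
(14) = 110.03
(15) = 98.85
(16) = -22.13
(17) = -35.42
(18) = 86.60
(19) = -86.01
(20) = -33.54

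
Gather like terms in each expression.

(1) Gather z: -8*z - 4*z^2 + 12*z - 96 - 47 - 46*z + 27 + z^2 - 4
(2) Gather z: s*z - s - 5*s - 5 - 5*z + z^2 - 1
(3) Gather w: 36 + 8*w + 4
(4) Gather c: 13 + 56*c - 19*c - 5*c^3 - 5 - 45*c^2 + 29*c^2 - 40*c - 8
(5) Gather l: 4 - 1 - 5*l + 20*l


(1) = -3*z^2 - 42*z - 120
(2) = -6*s + z^2 + z*(s - 5) - 6
(3) = 8*w + 40
(4) = -5*c^3 - 16*c^2 - 3*c
(5) = 15*l + 3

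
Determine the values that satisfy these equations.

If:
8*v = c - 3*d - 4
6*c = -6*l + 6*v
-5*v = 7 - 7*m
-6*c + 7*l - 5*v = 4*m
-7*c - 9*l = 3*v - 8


Then:
c = -8/23
d = -212/69
l = 22/23
m = 33/23
v = 14/23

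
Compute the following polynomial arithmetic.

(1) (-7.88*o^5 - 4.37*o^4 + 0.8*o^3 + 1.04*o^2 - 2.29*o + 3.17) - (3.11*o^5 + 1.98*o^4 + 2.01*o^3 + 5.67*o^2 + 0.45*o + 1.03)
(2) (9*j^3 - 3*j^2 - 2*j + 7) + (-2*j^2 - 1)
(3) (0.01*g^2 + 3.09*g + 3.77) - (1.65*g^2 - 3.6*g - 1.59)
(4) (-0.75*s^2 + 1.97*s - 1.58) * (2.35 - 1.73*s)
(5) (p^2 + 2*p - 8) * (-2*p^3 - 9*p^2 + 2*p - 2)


(1) = -10.99*o^5 - 6.35*o^4 - 1.21*o^3 - 4.63*o^2 - 2.74*o + 2.14
(2) = 9*j^3 - 5*j^2 - 2*j + 6
(3) = -1.64*g^2 + 6.69*g + 5.36
(4) = 1.2975*s^3 - 5.1706*s^2 + 7.3629*s - 3.713
(5) = -2*p^5 - 13*p^4 + 74*p^2 - 20*p + 16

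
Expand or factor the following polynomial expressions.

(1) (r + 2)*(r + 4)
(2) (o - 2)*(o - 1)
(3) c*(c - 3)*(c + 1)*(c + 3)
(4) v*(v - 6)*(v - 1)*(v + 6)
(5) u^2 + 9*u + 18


(1) = r^2 + 6*r + 8
(2) = o^2 - 3*o + 2
(3) = c^4 + c^3 - 9*c^2 - 9*c
(4) = v^4 - v^3 - 36*v^2 + 36*v
(5) = (u + 3)*(u + 6)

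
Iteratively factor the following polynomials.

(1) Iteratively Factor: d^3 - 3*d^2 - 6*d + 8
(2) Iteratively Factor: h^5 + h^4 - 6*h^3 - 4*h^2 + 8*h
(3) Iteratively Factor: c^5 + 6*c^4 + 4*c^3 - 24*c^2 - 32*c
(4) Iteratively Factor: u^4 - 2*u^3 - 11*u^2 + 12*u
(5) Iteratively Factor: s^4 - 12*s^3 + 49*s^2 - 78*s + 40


(1) = (d + 2)*(d^2 - 5*d + 4) = (d - 1)*(d + 2)*(d - 4)
(2) = (h + 2)*(h^4 - h^3 - 4*h^2 + 4*h) = h*(h + 2)*(h^3 - h^2 - 4*h + 4) = h*(h - 1)*(h + 2)*(h^2 - 4) = h*(h - 2)*(h - 1)*(h + 2)*(h + 2)
(3) = (c)*(c^4 + 6*c^3 + 4*c^2 - 24*c - 32) = c*(c + 4)*(c^3 + 2*c^2 - 4*c - 8) = c*(c + 2)*(c + 4)*(c^2 - 4) = c*(c + 2)^2*(c + 4)*(c - 2)
(4) = (u)*(u^3 - 2*u^2 - 11*u + 12) = u*(u - 4)*(u^2 + 2*u - 3) = u*(u - 4)*(u - 1)*(u + 3)
(5) = (s - 4)*(s^3 - 8*s^2 + 17*s - 10) = (s - 5)*(s - 4)*(s^2 - 3*s + 2) = (s - 5)*(s - 4)*(s - 2)*(s - 1)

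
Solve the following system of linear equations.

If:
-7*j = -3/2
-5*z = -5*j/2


Then:
j = 3/14
z = 3/28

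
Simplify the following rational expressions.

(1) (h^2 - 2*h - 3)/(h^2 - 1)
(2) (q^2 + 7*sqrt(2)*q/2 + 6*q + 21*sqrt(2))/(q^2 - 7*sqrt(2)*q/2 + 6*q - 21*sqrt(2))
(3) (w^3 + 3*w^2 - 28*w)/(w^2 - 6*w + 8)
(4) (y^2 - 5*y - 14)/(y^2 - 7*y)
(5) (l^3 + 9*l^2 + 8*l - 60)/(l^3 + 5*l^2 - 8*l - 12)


(1) = (h - 3)/(h - 1)
(2) = (4*q + 14*sqrt(2))/(4*q - 14*sqrt(2))
(3) = (w^2 + 7*w)/(w - 2)
(4) = (y + 2)/y
(5) = (l + 5)/(l + 1)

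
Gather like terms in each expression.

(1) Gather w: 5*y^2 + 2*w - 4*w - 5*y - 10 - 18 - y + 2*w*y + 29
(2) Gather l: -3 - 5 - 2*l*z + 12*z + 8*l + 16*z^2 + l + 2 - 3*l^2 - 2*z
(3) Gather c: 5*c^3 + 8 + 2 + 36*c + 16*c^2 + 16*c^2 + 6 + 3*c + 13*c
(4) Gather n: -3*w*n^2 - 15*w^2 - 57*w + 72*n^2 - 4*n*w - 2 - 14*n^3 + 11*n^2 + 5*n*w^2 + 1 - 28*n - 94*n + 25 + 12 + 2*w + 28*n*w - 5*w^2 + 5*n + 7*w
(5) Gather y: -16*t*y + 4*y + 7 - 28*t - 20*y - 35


(1) = w*(2*y - 2) + 5*y^2 - 6*y + 1
(2) = -3*l^2 + l*(9 - 2*z) + 16*z^2 + 10*z - 6
(3) = 5*c^3 + 32*c^2 + 52*c + 16
(4) = -14*n^3 + n^2*(83 - 3*w) + n*(5*w^2 + 24*w - 117) - 20*w^2 - 48*w + 36
(5) = -28*t + y*(-16*t - 16) - 28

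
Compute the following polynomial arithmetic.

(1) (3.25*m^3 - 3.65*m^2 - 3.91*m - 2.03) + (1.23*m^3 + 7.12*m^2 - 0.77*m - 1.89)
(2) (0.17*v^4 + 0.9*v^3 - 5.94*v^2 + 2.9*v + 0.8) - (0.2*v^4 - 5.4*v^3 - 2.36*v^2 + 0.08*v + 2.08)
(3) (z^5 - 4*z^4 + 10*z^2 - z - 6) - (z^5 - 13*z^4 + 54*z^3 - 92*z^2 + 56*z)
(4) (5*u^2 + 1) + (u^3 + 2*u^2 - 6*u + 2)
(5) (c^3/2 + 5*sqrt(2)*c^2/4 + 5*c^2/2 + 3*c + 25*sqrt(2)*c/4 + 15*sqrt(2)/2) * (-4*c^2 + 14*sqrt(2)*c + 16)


(1) = 4.48*m^3 + 3.47*m^2 - 4.68*m - 3.92
(2) = -0.03*v^4 + 6.3*v^3 - 3.58*v^2 + 2.82*v - 1.28
(3) = 9*z^4 - 54*z^3 + 102*z^2 - 57*z - 6
(4) = u^3 + 7*u^2 - 6*u + 3
(5) = -2*c^5 - 10*c^4 + 2*sqrt(2)*c^4 + 10*sqrt(2)*c^3 + 31*c^3 + 32*sqrt(2)*c^2 + 215*c^2 + 100*sqrt(2)*c + 258*c + 120*sqrt(2)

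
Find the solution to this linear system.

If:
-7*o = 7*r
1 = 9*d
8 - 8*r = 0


Then:
d = 1/9
o = -1
r = 1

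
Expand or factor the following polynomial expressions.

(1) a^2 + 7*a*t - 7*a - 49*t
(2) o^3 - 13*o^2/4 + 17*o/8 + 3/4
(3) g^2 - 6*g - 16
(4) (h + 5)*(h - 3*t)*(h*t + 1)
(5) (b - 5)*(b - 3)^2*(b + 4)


(1) = (a - 7)*(a + 7*t)
(2) = (o - 2)*(o - 3/2)*(o + 1/4)
(3) = (g - 8)*(g + 2)
(4) = h^3*t - 3*h^2*t^2 + 5*h^2*t + h^2 - 15*h*t^2 - 3*h*t + 5*h - 15*t
(5) = b^4 - 7*b^3 - 5*b^2 + 111*b - 180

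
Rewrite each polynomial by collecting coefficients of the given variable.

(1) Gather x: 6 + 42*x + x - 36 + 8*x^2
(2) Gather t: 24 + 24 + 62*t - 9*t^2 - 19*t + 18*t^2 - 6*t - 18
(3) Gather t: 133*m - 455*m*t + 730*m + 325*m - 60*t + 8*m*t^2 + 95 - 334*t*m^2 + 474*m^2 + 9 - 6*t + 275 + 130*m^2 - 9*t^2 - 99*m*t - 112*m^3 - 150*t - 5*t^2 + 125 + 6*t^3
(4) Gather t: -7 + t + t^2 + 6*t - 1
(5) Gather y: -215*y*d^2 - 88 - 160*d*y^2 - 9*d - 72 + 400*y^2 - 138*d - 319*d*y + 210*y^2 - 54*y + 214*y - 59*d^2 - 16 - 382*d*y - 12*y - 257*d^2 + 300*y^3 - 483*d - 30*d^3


(1) = 8*x^2 + 43*x - 30
(2) = 9*t^2 + 37*t + 30
(3) = -112*m^3 + 604*m^2 + 1188*m + 6*t^3 + t^2*(8*m - 14) + t*(-334*m^2 - 554*m - 216) + 504
(4) = t^2 + 7*t - 8
(5) = -30*d^3 - 316*d^2 - 630*d + 300*y^3 + y^2*(610 - 160*d) + y*(-215*d^2 - 701*d + 148) - 176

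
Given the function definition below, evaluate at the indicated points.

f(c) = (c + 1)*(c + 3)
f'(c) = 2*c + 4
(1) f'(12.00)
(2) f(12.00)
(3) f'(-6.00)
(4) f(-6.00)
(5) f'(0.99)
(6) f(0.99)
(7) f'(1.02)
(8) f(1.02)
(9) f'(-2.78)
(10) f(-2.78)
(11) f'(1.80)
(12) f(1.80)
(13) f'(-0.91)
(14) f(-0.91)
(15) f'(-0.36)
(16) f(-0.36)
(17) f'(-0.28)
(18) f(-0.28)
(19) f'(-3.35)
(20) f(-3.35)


(1) = 28.00
(2) = 195.00
(3) = -8.00
(4) = 15.00
(5) = 5.98
(6) = 7.94
(7) = 6.04
(8) = 8.12
(9) = -1.56
(10) = -0.39
(11) = 7.60
(12) = 13.44
(13) = 2.18
(14) = 0.19
(15) = 3.28
(16) = 1.69
(17) = 3.44
(18) = 1.96
(19) = -2.70
(20) = 0.82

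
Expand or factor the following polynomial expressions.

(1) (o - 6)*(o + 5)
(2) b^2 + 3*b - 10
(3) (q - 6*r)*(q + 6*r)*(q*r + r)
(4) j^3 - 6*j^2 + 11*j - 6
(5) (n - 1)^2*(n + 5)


(1) = o^2 - o - 30
(2) = (b - 2)*(b + 5)
(3) = q^3*r + q^2*r - 36*q*r^3 - 36*r^3
(4) = (j - 3)*(j - 2)*(j - 1)
(5) = n^3 + 3*n^2 - 9*n + 5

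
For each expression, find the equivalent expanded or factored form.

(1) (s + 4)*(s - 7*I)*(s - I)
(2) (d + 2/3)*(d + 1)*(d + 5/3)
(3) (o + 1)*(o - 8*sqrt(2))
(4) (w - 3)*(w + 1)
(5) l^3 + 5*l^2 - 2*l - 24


(1) = s^3 + 4*s^2 - 8*I*s^2 - 7*s - 32*I*s - 28
(2) = d^3 + 10*d^2/3 + 31*d/9 + 10/9
(3) = o^2 - 8*sqrt(2)*o + o - 8*sqrt(2)
(4) = w^2 - 2*w - 3
(5) = (l - 2)*(l + 3)*(l + 4)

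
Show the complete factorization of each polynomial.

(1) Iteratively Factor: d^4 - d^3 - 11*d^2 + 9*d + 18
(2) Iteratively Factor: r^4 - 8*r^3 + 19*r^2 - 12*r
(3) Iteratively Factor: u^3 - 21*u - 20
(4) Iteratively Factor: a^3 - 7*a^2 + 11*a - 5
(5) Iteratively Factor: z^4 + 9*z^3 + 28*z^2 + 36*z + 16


(1) = (d + 3)*(d^3 - 4*d^2 + d + 6) = (d - 3)*(d + 3)*(d^2 - d - 2) = (d - 3)*(d + 1)*(d + 3)*(d - 2)
(2) = (r - 4)*(r^3 - 4*r^2 + 3*r) = (r - 4)*(r - 3)*(r^2 - r) = (r - 4)*(r - 3)*(r - 1)*(r)
(3) = (u - 5)*(u^2 + 5*u + 4) = (u - 5)*(u + 1)*(u + 4)
(4) = (a - 1)*(a^2 - 6*a + 5) = (a - 5)*(a - 1)*(a - 1)
(5) = (z + 4)*(z^3 + 5*z^2 + 8*z + 4) = (z + 1)*(z + 4)*(z^2 + 4*z + 4) = (z + 1)*(z + 2)*(z + 4)*(z + 2)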